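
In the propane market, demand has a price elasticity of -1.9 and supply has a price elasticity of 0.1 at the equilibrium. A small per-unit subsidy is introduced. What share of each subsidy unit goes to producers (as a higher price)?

Producer share = 0.95

For a small subsidy around the equilibrium, the benefit split depends on the relative slopes, which at a point are proportional to the elasticities.
Buyer share = εs/(εs + |εd|) = 0.1/(0.1 + 1.9) = 0.05; seller share = |εd|/(εs + |εd|) = 0.95.
So producers capture 0.95 of the subsidy.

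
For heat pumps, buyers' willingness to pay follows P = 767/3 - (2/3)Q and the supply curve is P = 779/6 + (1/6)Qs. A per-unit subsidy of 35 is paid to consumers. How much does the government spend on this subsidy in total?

Pre-subsidy: 767/3 - (2/3)Q = 779/6 + (1/6)Q gives Q* = 151 and P* = 155.
With the rebate, buyers effectively pay Pb = Ps − 35, where Ps is the price sellers receive.
On the curves, Pb = 767/3 - (2/3)Q and Ps = 779/6 + (1/6)Q; the wedge Ps − Pb = 35 gives 779/6 + (1/6)Q − (767/3 - (2/3)Q) = 35, so Q' = 193.
Then Pb = 767/3 − (2/3)·193 = 127 and Ps = 779/6 + (1/6)·193 = 162.
Government outlay = subsidy × quantity = 35 × 193 = 6755.

Government cost = 6755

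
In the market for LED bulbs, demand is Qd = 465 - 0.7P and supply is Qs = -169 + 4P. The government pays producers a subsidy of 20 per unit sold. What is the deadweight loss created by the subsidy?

Deadweight loss = 5600/47

Pre-subsidy: 465 - 0.7P = -169 + 4P gives P* = 6340/47, Q* = 17417/47.
With the subsidy, sellers receive Ps = Pb + 20 for each unit, where Pb is the price buyers pay.
Supply in terms of Pb becomes Qs = -169 + 4(Pb + 20) = -89 + 4Pb. Setting this equal to demand: 465 - 0.7Pb = -89 + 4Pb, so Pb = 5540/47.
Sellers receive Ps = 5540/47 + 20 = 6480/47; Q' = 465 − 0.7·(5540/47) = 17977/47.
The subsidy expands output by 17977/47 − 17417/47 = 560/47 past the efficient level; on those units the gap between marginal cost and willingness to pay runs from 0 up to 20.
DWL = ½ × 20 × 560/47 = 5600/47.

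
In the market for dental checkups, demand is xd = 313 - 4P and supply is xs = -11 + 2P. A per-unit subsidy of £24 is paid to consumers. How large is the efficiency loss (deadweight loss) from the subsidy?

Pre-subsidy: 313 - 4P = -11 + 2P gives P* = 54, x* = 97.
With the rebate, buyers effectively pay Pb = Ps − 24, where Ps is the price sellers receive.
Demand in terms of Ps becomes xd = 313 − 4(Ps − 24) = 409 - 4Ps. Setting this equal to supply: 409 - 4Ps = -11 + 2Ps, so Ps = 70.
Buyers pay Pb = 70 − 24 = 46; x' = -11 + 2·70 = 129.
The subsidy expands output by 129 − 97 = 32 past the efficient level; on those units the gap between marginal cost and willingness to pay runs from 0 up to 24.
DWL = ½ × 24 × 32 = 384.

Deadweight loss = £384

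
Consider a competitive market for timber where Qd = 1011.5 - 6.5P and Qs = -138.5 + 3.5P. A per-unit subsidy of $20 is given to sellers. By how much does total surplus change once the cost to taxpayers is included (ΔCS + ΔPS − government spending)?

Pre-subsidy: 1011.5 - 6.5P = -138.5 + 3.5P gives P* = 115, Q* = 264.
With the subsidy, sellers receive Ps = Pb + 20 for each unit, where Pb is the price buyers pay.
Supply in terms of Pb becomes Qs = -138.5 + 3.5(Pb + 20) = -68.5 + 3.5Pb. Setting this equal to demand: 1011.5 - 6.5Pb = -68.5 + 3.5Pb, so Pb = 108.
Sellers receive Ps = 108 + 20 = 128; Q' = 1011.5 − 6.5·108 = 309.5.
ΔCS = ½(264 + 309.5)(115 − 108) = 2007.25; ΔPS = ½(264 + 309.5)(128 − 115) = 3727.75.
Government spending = 20 × 309.5 = 6190.
Net change = 2007.25 + 3727.75 − 6190 = -455. The loss equals the DWL triangle ½·20·45.5.

Net change in total surplus = -$455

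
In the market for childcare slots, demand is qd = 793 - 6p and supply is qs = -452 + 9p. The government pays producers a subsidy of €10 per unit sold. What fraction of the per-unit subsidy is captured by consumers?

Consumer share = 0.6

Pre-subsidy: 793 - 6p = -452 + 9p gives p* = 83, q* = 295.
With the subsidy, sellers receive ps = pb + 10 for each unit, where pb is the price buyers pay.
Supply in terms of pb becomes qs = -452 + 9(pb + 10) = -362 + 9pb. Setting this equal to demand: 793 - 6pb = -362 + 9pb, so pb = 77.
Sellers receive ps = 77 + 10 = 87; q' = 793 − 6·77 = 331.
Buyers' price falls by p* − pb = 83 − 77 = 6; sellers' price rises by ps − p* = 87 − 83 = 4.
So consumers capture 6/10 = 0.6 of each unit of subsidy.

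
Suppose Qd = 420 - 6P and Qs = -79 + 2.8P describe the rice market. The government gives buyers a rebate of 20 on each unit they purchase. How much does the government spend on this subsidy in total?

Government cost = 25950/11

Pre-subsidy: 420 - 6P = -79 + 2.8P gives P* = 2495/44, Q* = 1755/22.
With the rebate, buyers effectively pay Pb = Ps − 20, where Ps is the price sellers receive.
Demand in terms of Ps becomes Qd = 420 − 6(Ps − 20) = 540 - 6Ps. Setting this equal to supply: 540 - 6Ps = -79 + 2.8Ps, so Ps = 3095/44.
Buyers pay Pb = 3095/44 − 20 = 2215/44; Q' = -79 + 2.8·(3095/44) = 2595/22.
Government outlay = subsidy × quantity = 20 × 2595/22 = 25950/11.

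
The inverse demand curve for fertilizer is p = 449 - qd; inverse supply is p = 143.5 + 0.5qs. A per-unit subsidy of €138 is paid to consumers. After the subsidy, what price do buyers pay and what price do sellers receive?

Pre-subsidy: 449 - q = 143.5 + 0.5q gives q* = 611/3 and p* = 736/3.
With the rebate, buyers effectively pay pb = ps − 138, where ps is the price sellers receive.
On the curves, pb = 449 - q and ps = 143.5 + 0.5q; the wedge ps − pb = 138 gives 143.5 + 0.5q − (449 - q) = 138, so q' = 887/3.
Then pb = 449 − 1·(887/3) = 460/3 and ps = 143.5 + 0.5·(887/3) = 874/3.

Buyers pay 460/3; sellers receive 874/3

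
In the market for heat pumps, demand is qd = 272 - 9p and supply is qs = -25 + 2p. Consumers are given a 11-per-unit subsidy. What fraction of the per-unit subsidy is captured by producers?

Producer share = 9/11

Pre-subsidy: 272 - 9p = -25 + 2p gives p* = 27, q* = 29.
With the rebate, buyers effectively pay pb = ps − 11, where ps is the price sellers receive.
Demand in terms of ps becomes qd = 272 − 9(ps − 11) = 371 - 9ps. Setting this equal to supply: 371 - 9ps = -25 + 2ps, so ps = 36.
Buyers pay pb = 36 − 11 = 25; q' = -25 + 2·36 = 47.
Buyers' price falls by p* − pb = 27 − 25 = 2; sellers' price rises by ps − p* = 36 − 27 = 9.
So producers capture 9/11 = 9/11 of each unit of subsidy.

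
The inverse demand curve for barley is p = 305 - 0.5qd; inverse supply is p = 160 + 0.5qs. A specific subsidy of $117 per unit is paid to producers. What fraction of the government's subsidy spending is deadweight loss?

DWL / government spending = 117/524

Pre-subsidy: 305 - 0.5q = 160 + 0.5q gives q* = 145 and p* = 232.5.
With the subsidy, sellers receive ps = pb + 117 for each unit, where pb is the price buyers pay.
On the curves, pb = 305 - 0.5q and ps = 160 + 0.5q; the wedge ps − pb = 117 gives 160 + 0.5q − (305 - 0.5q) = 117, so q' = 262.
Then pb = 305 − 0.5·262 = 174 and ps = 160 + 0.5·262 = 291.
ΔCS = ½(145 + 262)(232.5 − 174) = 11904.75; ΔPS = ½(145 + 262)(291 − 232.5) = 11904.75.
Government spending = 117 × 262 = 30654.
DWL = ½ × 117 × (262 − 145) = 6844.5; fraction = 6844.5 / 30654 = 117/524.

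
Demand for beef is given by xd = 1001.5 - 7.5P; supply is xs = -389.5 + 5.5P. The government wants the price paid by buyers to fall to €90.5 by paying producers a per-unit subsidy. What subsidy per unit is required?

At a buyer price of 90.5, quantity demanded is 1001.5 − 7.5·90.5 = 322.75.
Sellers supply 322.75 only when they receive Ps with -389.5 + 5.5·Ps = 322.75, i.e. Ps = 129.5.
s = Ps − Pb = 129.5 − 90.5 = 39.

Required subsidy s = €39 per unit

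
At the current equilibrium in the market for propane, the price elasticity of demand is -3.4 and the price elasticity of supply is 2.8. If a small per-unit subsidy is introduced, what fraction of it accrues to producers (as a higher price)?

Producer share = 17/31

For a small subsidy around the equilibrium, the benefit split depends on the relative slopes, which at a point are proportional to the elasticities.
Buyer share = εs/(εs + |εd|) = 2.8/(2.8 + 3.4) = 14/31; seller share = |εd|/(εs + |εd|) = 17/31.
So producers capture 17/31 of the subsidy.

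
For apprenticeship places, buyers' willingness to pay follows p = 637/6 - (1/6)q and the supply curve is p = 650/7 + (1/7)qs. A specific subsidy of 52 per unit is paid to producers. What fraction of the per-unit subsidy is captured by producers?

Producer share = 6/13

Pre-subsidy: 637/6 - (1/6)q = 650/7 + (1/7)q gives q* = 43 and p* = 99.
With the subsidy, sellers receive ps = pb + 52 for each unit, where pb is the price buyers pay.
On the curves, pb = 637/6 - (1/6)q and ps = 650/7 + (1/7)q; the wedge ps − pb = 52 gives 650/7 + (1/7)q − (637/6 - (1/6)q) = 52, so q' = 211.
Then pb = 637/6 − (1/6)·211 = 71 and ps = 650/7 + (1/7)·211 = 123.
Buyers' price falls by p* − pb = 99 − 71 = 28; sellers' price rises by ps − p* = 123 − 99 = 24.
So producers capture 24/52 = 6/13 of each unit of subsidy.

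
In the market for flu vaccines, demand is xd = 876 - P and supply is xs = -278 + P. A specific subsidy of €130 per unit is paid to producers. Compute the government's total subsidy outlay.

Government cost = €47320

Pre-subsidy: 876 - P = -278 + P gives P* = 577, x* = 299.
With the subsidy, sellers receive Ps = Pb + 130 for each unit, where Pb is the price buyers pay.
Supply in terms of Pb becomes xs = -278 + 1(Pb + 130) = -148 + Pb. Setting this equal to demand: 876 - Pb = -148 + Pb, so Pb = 512.
Sellers receive Ps = 512 + 130 = 642; x' = 876 − 1·512 = 364.
Government outlay = subsidy × quantity = 130 × 364 = 47320.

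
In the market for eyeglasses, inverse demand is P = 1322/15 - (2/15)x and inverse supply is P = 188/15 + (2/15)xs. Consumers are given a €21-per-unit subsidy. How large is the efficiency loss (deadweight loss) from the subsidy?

Deadweight loss = €826.875

Pre-subsidy: 1322/15 - (2/15)x = 188/15 + (2/15)x gives x* = 283.5 and P* = 151/3.
With the rebate, buyers effectively pay Pb = Ps − 21, where Ps is the price sellers receive.
On the curves, Pb = 1322/15 - (2/15)x and Ps = 188/15 + (2/15)x; the wedge Ps − Pb = 21 gives 188/15 + (2/15)x − (1322/15 - (2/15)x) = 21, so x' = 362.25.
Then Pb = 1322/15 − (2/15)·362.25 = 239/6 and Ps = 188/15 + (2/15)·362.25 = 365/6.
The subsidy expands output by 362.25 − 283.5 = 78.75 past the efficient level; on those units the gap between marginal cost and willingness to pay runs from 0 up to 21.
DWL = ½ × 21 × 78.75 = 826.875.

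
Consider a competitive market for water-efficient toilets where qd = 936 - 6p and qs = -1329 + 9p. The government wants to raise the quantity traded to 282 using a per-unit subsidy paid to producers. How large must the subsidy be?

Required subsidy s = 70 per unit

At q = 282, invert demand for the buyer price: pb = (936 − 282)/6 = 109; invert supply for the seller price: ps = (282 − (-1329))/9 = 179.
The subsidy must fill the gap: s = ps − pb = 179 − 109 = 70.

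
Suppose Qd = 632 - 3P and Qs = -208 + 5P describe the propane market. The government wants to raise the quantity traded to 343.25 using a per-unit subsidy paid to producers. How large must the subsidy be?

At Q = 343.25, invert demand for the buyer price: Pb = (632 − 343.25)/3 = 96.25; invert supply for the seller price: Ps = (343.25 − (-208))/5 = 110.25.
The subsidy must fill the gap: s = Ps − Pb = 110.25 − 96.25 = 14.

Required subsidy s = 14 per unit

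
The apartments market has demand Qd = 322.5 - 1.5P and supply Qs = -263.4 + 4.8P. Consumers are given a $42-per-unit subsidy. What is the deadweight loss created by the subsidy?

Deadweight loss = $1008

Pre-subsidy: 322.5 - 1.5P = -263.4 + 4.8P gives P* = 93, Q* = 183.
With the rebate, buyers effectively pay Pb = Ps − 42, where Ps is the price sellers receive.
Demand in terms of Ps becomes Qd = 322.5 − 1.5(Ps − 42) = 385.5 - 1.5Ps. Setting this equal to supply: 385.5 - 1.5Ps = -263.4 + 4.8Ps, so Ps = 103.
Buyers pay Pb = 103 − 42 = 61; Q' = -263.4 + 4.8·103 = 231.
The subsidy expands output by 231 − 183 = 48 past the efficient level; on those units the gap between marginal cost and willingness to pay runs from 0 up to 42.
DWL = ½ × 42 × 48 = 1008.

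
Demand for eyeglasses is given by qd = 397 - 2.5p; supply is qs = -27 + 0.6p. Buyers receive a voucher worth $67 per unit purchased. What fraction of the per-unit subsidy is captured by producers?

Pre-subsidy: 397 - 2.5p = -27 + 0.6p gives p* = 4240/31, q* = 1707/31.
With the rebate, buyers effectively pay pb = ps − 67, where ps is the price sellers receive.
Demand in terms of ps becomes qd = 397 − 2.5(ps − 67) = 564.5 - 2.5ps. Setting this equal to supply: 564.5 - 2.5ps = -27 + 0.6ps, so ps = 5915/31.
Buyers pay pb = 5915/31 − 67 = 3838/31; q' = -27 + 0.6·(5915/31) = 2712/31.
Buyers' price falls by p* − pb = 4240/31 − 3838/31 = 402/31; sellers' price rises by ps − p* = 5915/31 − 4240/31 = 1675/31.
So producers capture (1675/31)/67 = 25/31 of each unit of subsidy.

Producer share = 25/31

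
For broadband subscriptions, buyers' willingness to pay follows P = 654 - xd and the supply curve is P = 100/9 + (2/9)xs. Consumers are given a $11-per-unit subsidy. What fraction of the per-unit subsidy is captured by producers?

Pre-subsidy: 654 - x = 100/9 + (2/9)x gives x* = 526 and P* = 128.
With the rebate, buyers effectively pay Pb = Ps − 11, where Ps is the price sellers receive.
On the curves, Pb = 654 - x and Ps = 100/9 + (2/9)x; the wedge Ps − Pb = 11 gives 100/9 + (2/9)x − (654 - x) = 11, so x' = 535.
Then Pb = 654 − 1·535 = 119 and Ps = 100/9 + (2/9)·535 = 130.
Buyers' price falls by P* − Pb = 128 − 119 = 9; sellers' price rises by Ps − P* = 130 − 128 = 2.
So producers capture 2/11 = 2/11 of each unit of subsidy.

Producer share = 2/11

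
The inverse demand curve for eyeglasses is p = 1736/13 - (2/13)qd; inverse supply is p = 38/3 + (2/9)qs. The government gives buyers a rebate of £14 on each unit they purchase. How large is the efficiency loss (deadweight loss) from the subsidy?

Pre-subsidy: 1736/13 - (2/13)q = 38/3 + (2/9)q gives q* = 7071/22 and p* = 925/11.
With the rebate, buyers effectively pay pb = ps − 14, where ps is the price sellers receive.
On the curves, pb = 1736/13 - (2/13)q and ps = 38/3 + (2/9)q; the wedge ps − pb = 14 gives 38/3 + (2/9)q − (1736/13 - (2/13)q) = 14, so q' = 3945/11.
Then pb = 1736/13 − (2/13)·(3945/11) = 862/11 and ps = 38/3 + (2/9)·(3945/11) = 1016/11.
The subsidy expands output by 3945/11 − 7071/22 = 819/22 past the efficient level; on those units the gap between marginal cost and willingness to pay runs from 0 up to 14.
DWL = ½ × 14 × 819/22 = 5733/22.

Deadweight loss = 5733/22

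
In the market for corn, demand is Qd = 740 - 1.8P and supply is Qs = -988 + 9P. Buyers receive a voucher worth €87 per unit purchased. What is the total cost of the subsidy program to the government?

Pre-subsidy: 740 - 1.8P = -988 + 9P gives P* = 160, Q* = 452.
With the rebate, buyers effectively pay Pb = Ps − 87, where Ps is the price sellers receive.
Demand in terms of Ps becomes Qd = 740 − 1.8(Ps − 87) = 896.6 - 1.8Ps. Setting this equal to supply: 896.6 - 1.8Ps = -988 + 9Ps, so Ps = 174.5.
Buyers pay Pb = 174.5 − 87 = 87.5; Q' = -988 + 9·174.5 = 582.5.
Government outlay = subsidy × quantity = 87 × 582.5 = 50677.5.

Government cost = €50677.5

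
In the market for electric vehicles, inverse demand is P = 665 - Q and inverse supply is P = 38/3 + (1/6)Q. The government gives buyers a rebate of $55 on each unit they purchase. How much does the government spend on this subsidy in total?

Pre-subsidy: 665 - Q = 38/3 + (1/6)Q gives Q* = 3914/7 and P* = 741/7.
With the rebate, buyers effectively pay Pb = Ps − 55, where Ps is the price sellers receive.
On the curves, Pb = 665 - Q and Ps = 38/3 + (1/6)Q; the wedge Ps − Pb = 55 gives 38/3 + (1/6)Q − (665 - Q) = 55, so Q' = 4244/7.
Then Pb = 665 − 1·(4244/7) = 411/7 and Ps = 38/3 + (1/6)·(4244/7) = 796/7.
Government outlay = subsidy × quantity = 55 × 4244/7 = 233420/7.

Government cost = 233420/7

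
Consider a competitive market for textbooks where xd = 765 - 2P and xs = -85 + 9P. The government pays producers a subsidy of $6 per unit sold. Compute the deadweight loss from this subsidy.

Deadweight loss = 324/11

Pre-subsidy: 765 - 2P = -85 + 9P gives P* = 850/11, x* = 6715/11.
With the subsidy, sellers receive Ps = Pb + 6 for each unit, where Pb is the price buyers pay.
Supply in terms of Pb becomes xs = -85 + 9(Pb + 6) = -31 + 9Pb. Setting this equal to demand: 765 - 2Pb = -31 + 9Pb, so Pb = 796/11.
Sellers receive Ps = 796/11 + 6 = 862/11; x' = 765 − 2·(796/11) = 6823/11.
The subsidy expands output by 6823/11 − 6715/11 = 108/11 past the efficient level; on those units the gap between marginal cost and willingness to pay runs from 0 up to 6.
DWL = ½ × 6 × 108/11 = 324/11.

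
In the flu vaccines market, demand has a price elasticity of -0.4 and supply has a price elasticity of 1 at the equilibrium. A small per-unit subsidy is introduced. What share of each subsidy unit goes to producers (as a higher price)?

For a small subsidy around the equilibrium, the benefit split depends on the relative slopes, which at a point are proportional to the elasticities.
Buyer share = εs/(εs + |εd|) = 1/(1 + 0.4) = 5/7; seller share = |εd|/(εs + |εd|) = 2/7.
So producers capture 2/7 of the subsidy.

Producer share = 2/7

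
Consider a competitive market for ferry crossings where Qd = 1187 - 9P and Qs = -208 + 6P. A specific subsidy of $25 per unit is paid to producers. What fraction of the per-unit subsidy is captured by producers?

Producer share = 0.6

Pre-subsidy: 1187 - 9P = -208 + 6P gives P* = 93, Q* = 350.
With the subsidy, sellers receive Ps = Pb + 25 for each unit, where Pb is the price buyers pay.
Supply in terms of Pb becomes Qs = -208 + 6(Pb + 25) = -58 + 6Pb. Setting this equal to demand: 1187 - 9Pb = -58 + 6Pb, so Pb = 83.
Sellers receive Ps = 83 + 25 = 108; Q' = 1187 − 9·83 = 440.
Buyers' price falls by P* − Pb = 93 − 83 = 10; sellers' price rises by Ps − P* = 108 − 93 = 15.
So producers capture 15/25 = 0.6 of each unit of subsidy.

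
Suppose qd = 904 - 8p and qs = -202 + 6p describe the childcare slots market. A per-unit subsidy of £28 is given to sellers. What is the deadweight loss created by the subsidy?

Deadweight loss = £1344

Pre-subsidy: 904 - 8p = -202 + 6p gives p* = 79, q* = 272.
With the subsidy, sellers receive ps = pb + 28 for each unit, where pb is the price buyers pay.
Supply in terms of pb becomes qs = -202 + 6(pb + 28) = -34 + 6pb. Setting this equal to demand: 904 - 8pb = -34 + 6pb, so pb = 67.
Sellers receive ps = 67 + 28 = 95; q' = 904 − 8·67 = 368.
The subsidy expands output by 368 − 272 = 96 past the efficient level; on those units the gap between marginal cost and willingness to pay runs from 0 up to 28.
DWL = ½ × 28 × 96 = 1344.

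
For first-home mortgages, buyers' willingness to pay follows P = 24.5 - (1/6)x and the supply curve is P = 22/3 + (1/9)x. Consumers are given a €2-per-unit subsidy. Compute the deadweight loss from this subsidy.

Deadweight loss = €7.2

Pre-subsidy: 24.5 - (1/6)x = 22/3 + (1/9)x gives x* = 61.8 and P* = 14.2.
With the rebate, buyers effectively pay Pb = Ps − 2, where Ps is the price sellers receive.
On the curves, Pb = 24.5 - (1/6)x and Ps = 22/3 + (1/9)x; the wedge Ps − Pb = 2 gives 22/3 + (1/9)x − (24.5 - (1/6)x) = 2, so x' = 69.
Then Pb = 24.5 − (1/6)·69 = 13 and Ps = 22/3 + (1/9)·69 = 15.
The subsidy expands output by 69 − 61.8 = 7.2 past the efficient level; on those units the gap between marginal cost and willingness to pay runs from 0 up to 2.
DWL = ½ × 2 × 7.2 = 7.2.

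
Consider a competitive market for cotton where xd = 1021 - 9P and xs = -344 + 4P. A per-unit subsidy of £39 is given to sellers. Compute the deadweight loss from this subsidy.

Pre-subsidy: 1021 - 9P = -344 + 4P gives P* = 105, x* = 76.
With the subsidy, sellers receive Ps = Pb + 39 for each unit, where Pb is the price buyers pay.
Supply in terms of Pb becomes xs = -344 + 4(Pb + 39) = -188 + 4Pb. Setting this equal to demand: 1021 - 9Pb = -188 + 4Pb, so Pb = 93.
Sellers receive Ps = 93 + 39 = 132; x' = 1021 − 9·93 = 184.
The subsidy expands output by 184 − 76 = 108 past the efficient level; on those units the gap between marginal cost and willingness to pay runs from 0 up to 39.
DWL = ½ × 39 × 108 = 2106.

Deadweight loss = £2106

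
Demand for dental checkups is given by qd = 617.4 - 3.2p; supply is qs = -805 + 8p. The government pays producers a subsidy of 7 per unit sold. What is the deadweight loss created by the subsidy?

Deadweight loss = 56

Pre-subsidy: 617.4 - 3.2p = -805 + 8p gives p* = 127, q* = 211.
With the subsidy, sellers receive ps = pb + 7 for each unit, where pb is the price buyers pay.
Supply in terms of pb becomes qs = -805 + 8(pb + 7) = -749 + 8pb. Setting this equal to demand: 617.4 - 3.2pb = -749 + 8pb, so pb = 122.
Sellers receive ps = 122 + 7 = 129; q' = 617.4 − 3.2·122 = 227.
The subsidy expands output by 227 − 211 = 16 past the efficient level; on those units the gap between marginal cost and willingness to pay runs from 0 up to 7.
DWL = ½ × 7 × 16 = 56.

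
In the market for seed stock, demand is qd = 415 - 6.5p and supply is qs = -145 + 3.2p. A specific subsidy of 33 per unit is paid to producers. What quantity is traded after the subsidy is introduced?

Pre-subsidy: 415 - 6.5p = -145 + 3.2p gives p* = 5600/97, q* = 3855/97.
With the subsidy, sellers receive ps = pb + 33 for each unit, where pb is the price buyers pay.
Supply in terms of pb becomes qs = -145 + 3.2(pb + 33) = -39.4 + 3.2pb. Setting this equal to demand: 415 - 6.5pb = -39.4 + 3.2pb, so pb = 4544/97.
Sellers receive ps = 4544/97 + 33 = 7745/97; q' = 415 − 6.5·(4544/97) = 10719/97.

q' = 10719/97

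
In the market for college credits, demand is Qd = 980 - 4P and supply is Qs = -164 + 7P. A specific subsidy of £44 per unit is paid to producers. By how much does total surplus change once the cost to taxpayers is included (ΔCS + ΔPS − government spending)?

Net change in total surplus = -£2464

Pre-subsidy: 980 - 4P = -164 + 7P gives P* = 104, Q* = 564.
With the subsidy, sellers receive Ps = Pb + 44 for each unit, where Pb is the price buyers pay.
Supply in terms of Pb becomes Qs = -164 + 7(Pb + 44) = 144 + 7Pb. Setting this equal to demand: 980 - 4Pb = 144 + 7Pb, so Pb = 76.
Sellers receive Ps = 76 + 44 = 120; Q' = 980 − 4·76 = 676.
ΔCS = ½(564 + 676)(104 − 76) = 17360; ΔPS = ½(564 + 676)(120 − 104) = 9920.
Government spending = 44 × 676 = 29744.
Net change = 17360 + 9920 − 29744 = -2464. The loss equals the DWL triangle ½·44·112.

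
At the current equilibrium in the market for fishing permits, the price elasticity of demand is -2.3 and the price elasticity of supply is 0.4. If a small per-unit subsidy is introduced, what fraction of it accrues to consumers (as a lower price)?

For a small subsidy around the equilibrium, the benefit split depends on the relative slopes, which at a point are proportional to the elasticities.
Buyer share = εs/(εs + |εd|) = 0.4/(0.4 + 2.3) = 4/27; seller share = |εd|/(εs + |εd|) = 23/27.

Consumer share = 4/27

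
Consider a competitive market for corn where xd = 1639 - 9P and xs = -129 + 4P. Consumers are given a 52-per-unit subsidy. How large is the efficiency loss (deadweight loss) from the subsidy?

Pre-subsidy: 1639 - 9P = -129 + 4P gives P* = 136, x* = 415.
With the rebate, buyers effectively pay Pb = Ps − 52, where Ps is the price sellers receive.
Demand in terms of Ps becomes xd = 1639 − 9(Ps − 52) = 2107 - 9Ps. Setting this equal to supply: 2107 - 9Ps = -129 + 4Ps, so Ps = 172.
Buyers pay Pb = 172 − 52 = 120; x' = -129 + 4·172 = 559.
The subsidy expands output by 559 − 415 = 144 past the efficient level; on those units the gap between marginal cost and willingness to pay runs from 0 up to 52.
DWL = ½ × 52 × 144 = 3744.

Deadweight loss = 3744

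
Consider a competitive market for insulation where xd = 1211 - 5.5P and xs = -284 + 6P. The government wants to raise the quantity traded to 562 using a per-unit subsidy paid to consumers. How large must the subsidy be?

Required subsidy s = 23 per unit

At x = 562, invert demand for the buyer price: Pb = (1211 − 562)/5.5 = 118; invert supply for the seller price: Ps = (562 − (-284))/6 = 141.
The subsidy must fill the gap: s = Ps − Pb = 141 − 118 = 23.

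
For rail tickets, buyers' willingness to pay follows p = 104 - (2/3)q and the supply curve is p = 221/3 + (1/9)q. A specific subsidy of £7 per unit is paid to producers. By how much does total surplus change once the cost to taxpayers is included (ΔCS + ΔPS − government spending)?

Pre-subsidy: 104 - (2/3)q = 221/3 + (1/9)q gives q* = 39 and p* = 78.
With the subsidy, sellers receive ps = pb + 7 for each unit, where pb is the price buyers pay.
On the curves, pb = 104 - (2/3)q and ps = 221/3 + (1/9)q; the wedge ps − pb = 7 gives 221/3 + (1/9)q − (104 - (2/3)q) = 7, so q' = 48.
Then pb = 104 − (2/3)·48 = 72 and ps = 221/3 + (1/9)·48 = 79.
ΔCS = ½(39 + 48)(78 − 72) = 261; ΔPS = ½(39 + 48)(79 − 78) = 43.5.
Government spending = 7 × 48 = 336.
Net change = 261 + 43.5 − 336 = -31.5. The loss equals the DWL triangle ½·7·9.

Net change in total surplus = -£31.5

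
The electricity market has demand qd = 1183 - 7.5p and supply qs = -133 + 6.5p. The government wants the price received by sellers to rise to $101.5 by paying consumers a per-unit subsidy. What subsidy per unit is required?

At a seller price of 101.5, quantity supplied is -133 + 6.5·101.5 = 526.75.
Buyers absorb 526.75 only when they pay pb with 1183 − 7.5·pb = 526.75, i.e. pb = 87.5.
s = ps − pb = 101.5 − 87.5 = 14.

Required subsidy s = $14 per unit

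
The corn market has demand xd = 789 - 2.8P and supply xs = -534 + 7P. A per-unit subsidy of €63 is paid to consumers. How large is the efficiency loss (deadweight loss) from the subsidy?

Deadweight loss = €3969

Pre-subsidy: 789 - 2.8P = -534 + 7P gives P* = 135, x* = 411.
With the rebate, buyers effectively pay Pb = Ps − 63, where Ps is the price sellers receive.
Demand in terms of Ps becomes xd = 789 − 2.8(Ps − 63) = 965.4 - 2.8Ps. Setting this equal to supply: 965.4 - 2.8Ps = -534 + 7Ps, so Ps = 153.
Buyers pay Pb = 153 − 63 = 90; x' = -534 + 7·153 = 537.
The subsidy expands output by 537 − 411 = 126 past the efficient level; on those units the gap between marginal cost and willingness to pay runs from 0 up to 63.
DWL = ½ × 63 × 126 = 3969.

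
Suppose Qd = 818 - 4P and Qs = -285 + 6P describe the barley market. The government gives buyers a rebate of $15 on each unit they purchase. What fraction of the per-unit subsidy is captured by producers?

Producer share = 0.4

Pre-subsidy: 818 - 4P = -285 + 6P gives P* = 110.3, Q* = 376.8.
With the rebate, buyers effectively pay Pb = Ps − 15, where Ps is the price sellers receive.
Demand in terms of Ps becomes Qd = 818 − 4(Ps − 15) = 878 - 4Ps. Setting this equal to supply: 878 - 4Ps = -285 + 6Ps, so Ps = 116.3.
Buyers pay Pb = 116.3 − 15 = 101.3; Q' = -285 + 6·116.3 = 412.8.
Buyers' price falls by P* − Pb = 110.3 − 101.3 = 9; sellers' price rises by Ps − P* = 116.3 − 110.3 = 6.
So producers capture 6/15 = 0.4 of each unit of subsidy.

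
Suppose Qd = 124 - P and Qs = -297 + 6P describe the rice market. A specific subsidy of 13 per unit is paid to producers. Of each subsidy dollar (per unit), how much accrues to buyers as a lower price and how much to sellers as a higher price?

Buyers gain 78/7 per unit; sellers gain 13/7 per unit

Pre-subsidy: 124 - P = -297 + 6P gives P* = 421/7, Q* = 447/7.
With the subsidy, sellers receive Ps = Pb + 13 for each unit, where Pb is the price buyers pay.
Supply in terms of Pb becomes Qs = -297 + 6(Pb + 13) = -219 + 6Pb. Setting this equal to demand: 124 - Pb = -219 + 6Pb, so Pb = 49.
Sellers receive Ps = 49 + 13 = 62; Q' = 124 − 1·49 = 75.
Buyers' price falls by P* − Pb = 421/7 − 49 = 78/7; sellers' price rises by Ps − P* = 62 − 421/7 = 13/7.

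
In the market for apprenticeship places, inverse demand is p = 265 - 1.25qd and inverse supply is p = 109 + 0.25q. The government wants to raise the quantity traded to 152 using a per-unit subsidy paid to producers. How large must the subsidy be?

At q = 152, from the demand curve buyers pay pb = 265 − 1.25·152 = 75; from the supply curve sellers need ps = 109 + 0.25·152 = 147.
The subsidy must fill the gap: s = ps − pb = 147 − 75 = 72.

Required subsidy s = 72 per unit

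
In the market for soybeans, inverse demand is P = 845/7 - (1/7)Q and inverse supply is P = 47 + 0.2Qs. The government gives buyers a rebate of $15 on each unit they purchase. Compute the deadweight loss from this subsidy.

Pre-subsidy: 845/7 - (1/7)Q = 47 + 0.2Q gives Q* = 215 and P* = 90.
With the rebate, buyers effectively pay Pb = Ps − 15, where Ps is the price sellers receive.
On the curves, Pb = 845/7 - (1/7)Q and Ps = 47 + 0.2Q; the wedge Ps − Pb = 15 gives 47 + 0.2Q − (845/7 - (1/7)Q) = 15, so Q' = 258.75.
Then Pb = 845/7 − (1/7)·258.75 = 83.75 and Ps = 47 + 0.2·258.75 = 98.75.
The subsidy expands output by 258.75 − 215 = 43.75 past the efficient level; on those units the gap between marginal cost and willingness to pay runs from 0 up to 15.
DWL = ½ × 15 × 43.75 = 328.125.

Deadweight loss = $328.125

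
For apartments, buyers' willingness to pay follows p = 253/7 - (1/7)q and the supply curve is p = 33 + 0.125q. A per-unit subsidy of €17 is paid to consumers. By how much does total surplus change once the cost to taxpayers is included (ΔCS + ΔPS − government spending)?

Net change in total surplus = -8092/15

Pre-subsidy: 253/7 - (1/7)q = 33 + 0.125q gives q* = 176/15 and p* = 517/15.
With the rebate, buyers effectively pay pb = ps − 17, where ps is the price sellers receive.
On the curves, pb = 253/7 - (1/7)q and ps = 33 + 0.125q; the wedge ps − pb = 17 gives 33 + 0.125q − (253/7 - (1/7)q) = 17, so q' = 75.2.
Then pb = 253/7 − (1/7)·75.2 = 25.4 and ps = 33 + 0.125·75.2 = 42.4.
ΔCS = ½(176/15 + 75.2)(517/15 − 25.4) = 88672/225; ΔPS = ½(176/15 + 75.2)(42.4 − 517/15) = 77588/225.
Government spending = 17 × 75.2 = 1278.4.
Net change = 88672/225 + 77588/225 − 1278.4 = -8092/15. The loss equals the DWL triangle ½·17·952/15.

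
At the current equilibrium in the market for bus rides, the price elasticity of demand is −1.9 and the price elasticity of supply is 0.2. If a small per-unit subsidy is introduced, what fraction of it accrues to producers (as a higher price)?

For a small subsidy around the equilibrium, the benefit split depends on the relative slopes, which at a point are proportional to the elasticities.
Buyer share = εs/(εs + |εd|) = 0.2/(0.2 + 1.9) = 2/21; seller share = |εd|/(εs + |εd|) = 19/21.
So producers capture 19/21 of the subsidy.

Producer share = 19/21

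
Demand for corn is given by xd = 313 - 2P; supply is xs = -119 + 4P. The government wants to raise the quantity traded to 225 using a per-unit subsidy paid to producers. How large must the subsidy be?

Required subsidy s = 42 per unit

At x = 225, invert demand for the buyer price: Pb = (313 − 225)/2 = 44; invert supply for the seller price: Ps = (225 − (-119))/4 = 86.
The subsidy must fill the gap: s = Ps − Pb = 86 − 44 = 42.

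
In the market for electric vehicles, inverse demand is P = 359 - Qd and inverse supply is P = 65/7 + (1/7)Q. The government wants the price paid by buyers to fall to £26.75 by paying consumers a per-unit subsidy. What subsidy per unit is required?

At a buyer price of 26.75, quantity demanded is 359 − 1·26.75 = 332.25.
Sellers supply 332.25 only when they receive Ps = 65/7 + (1/7)·332.25 = 56.75.
s = Ps − Pb = 56.75 − 26.75 = 30.

Required subsidy s = £30 per unit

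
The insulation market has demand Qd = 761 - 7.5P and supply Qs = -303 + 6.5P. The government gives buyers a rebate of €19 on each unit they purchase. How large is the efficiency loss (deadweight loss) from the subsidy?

Pre-subsidy: 761 - 7.5P = -303 + 6.5P gives P* = 76, Q* = 191.
With the rebate, buyers effectively pay Pb = Ps − 19, where Ps is the price sellers receive.
Demand in terms of Ps becomes Qd = 761 − 7.5(Ps − 19) = 903.5 - 7.5Ps. Setting this equal to supply: 903.5 - 7.5Ps = -303 + 6.5Ps, so Ps = 2413/28.
Buyers pay Pb = 2413/28 − 19 = 1881/28; Q' = -303 + 6.5·(2413/28) = 14401/56.
The subsidy expands output by 14401/56 − 191 = 3705/56 past the efficient level; on those units the gap between marginal cost and willingness to pay runs from 0 up to 19.
DWL = ½ × 19 × 3705/56 = 70395/112.

Deadweight loss = 70395/112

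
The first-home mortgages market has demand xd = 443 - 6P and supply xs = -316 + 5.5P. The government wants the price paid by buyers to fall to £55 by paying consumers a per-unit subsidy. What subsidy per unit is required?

Required subsidy s = £23 per unit

At a buyer price of 55, quantity demanded is 443 − 6·55 = 113.
Sellers supply 113 only when they receive Ps with -316 + 5.5·Ps = 113, i.e. Ps = 78.
s = Ps − Pb = 78 − 55 = 23.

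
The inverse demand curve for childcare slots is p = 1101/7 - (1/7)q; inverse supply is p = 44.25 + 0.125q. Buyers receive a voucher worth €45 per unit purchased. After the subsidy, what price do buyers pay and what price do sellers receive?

Buyers pay €73; sellers receive €118

Pre-subsidy: 1101/7 - (1/7)q = 44.25 + 0.125q gives q* = 422 and p* = 97.
With the rebate, buyers effectively pay pb = ps − 45, where ps is the price sellers receive.
On the curves, pb = 1101/7 - (1/7)q and ps = 44.25 + 0.125q; the wedge ps − pb = 45 gives 44.25 + 0.125q − (1101/7 - (1/7)q) = 45, so q' = 590.
Then pb = 1101/7 − (1/7)·590 = 73 and ps = 44.25 + 0.125·590 = 118.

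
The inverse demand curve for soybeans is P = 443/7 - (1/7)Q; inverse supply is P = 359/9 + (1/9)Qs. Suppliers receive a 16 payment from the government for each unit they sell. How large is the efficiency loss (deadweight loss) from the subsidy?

Pre-subsidy: 443/7 - (1/7)Q = 359/9 + (1/9)Q gives Q* = 92.125 and P* = 50.125.
With the subsidy, sellers receive Ps = Pb + 16 for each unit, where Pb is the price buyers pay.
On the curves, Pb = 443/7 - (1/7)Q and Ps = 359/9 + (1/9)Q; the wedge Ps − Pb = 16 gives 359/9 + (1/9)Q − (443/7 - (1/7)Q) = 16, so Q' = 155.125.
Then Pb = 443/7 − (1/7)·155.125 = 41.125 and Ps = 359/9 + (1/9)·155.125 = 57.125.
The subsidy expands output by 155.125 − 92.125 = 63 past the efficient level; on those units the gap between marginal cost and willingness to pay runs from 0 up to 16.
DWL = ½ × 16 × 63 = 504.

Deadweight loss = 504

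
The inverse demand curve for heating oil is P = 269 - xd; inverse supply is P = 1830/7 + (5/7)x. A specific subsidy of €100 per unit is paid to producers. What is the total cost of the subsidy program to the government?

Government cost = €6275

Pre-subsidy: 269 - x = 1830/7 + (5/7)x gives x* = 53/12 and P* = 3175/12.
With the subsidy, sellers receive Ps = Pb + 100 for each unit, where Pb is the price buyers pay.
On the curves, Pb = 269 - x and Ps = 1830/7 + (5/7)x; the wedge Ps − Pb = 100 gives 1830/7 + (5/7)x − (269 - x) = 100, so x' = 62.75.
Then Pb = 269 − 1·62.75 = 206.25 and Ps = 1830/7 + (5/7)·62.75 = 306.25.
Government outlay = subsidy × quantity = 100 × 62.75 = 6275.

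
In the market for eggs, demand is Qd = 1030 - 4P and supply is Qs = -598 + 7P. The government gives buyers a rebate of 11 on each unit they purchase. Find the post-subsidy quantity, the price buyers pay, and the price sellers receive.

Q' = 466; buyers pay 141; sellers receive 152

Pre-subsidy: 1030 - 4P = -598 + 7P gives P* = 148, Q* = 438.
With the rebate, buyers effectively pay Pb = Ps − 11, where Ps is the price sellers receive.
Demand in terms of Ps becomes Qd = 1030 − 4(Ps − 11) = 1074 - 4Ps. Setting this equal to supply: 1074 - 4Ps = -598 + 7Ps, so Ps = 152.
Buyers pay Pb = 152 − 11 = 141; Q' = -598 + 7·152 = 466.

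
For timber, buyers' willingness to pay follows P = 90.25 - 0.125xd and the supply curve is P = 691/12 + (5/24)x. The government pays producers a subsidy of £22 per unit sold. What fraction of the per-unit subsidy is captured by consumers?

Consumer share = 0.375

Pre-subsidy: 90.25 - 0.125x = 691/12 + (5/24)x gives x* = 98 and P* = 78.
With the subsidy, sellers receive Ps = Pb + 22 for each unit, where Pb is the price buyers pay.
On the curves, Pb = 90.25 - 0.125x and Ps = 691/12 + (5/24)x; the wedge Ps − Pb = 22 gives 691/12 + (5/24)x − (90.25 - 0.125x) = 22, so x' = 164.
Then Pb = 90.25 − 0.125·164 = 69.75 and Ps = 691/12 + (5/24)·164 = 91.75.
Buyers' price falls by P* − Pb = 78 − 69.75 = 8.25; sellers' price rises by Ps − P* = 91.75 − 78 = 13.75.
So consumers capture 8.25/22 = 0.375 of each unit of subsidy.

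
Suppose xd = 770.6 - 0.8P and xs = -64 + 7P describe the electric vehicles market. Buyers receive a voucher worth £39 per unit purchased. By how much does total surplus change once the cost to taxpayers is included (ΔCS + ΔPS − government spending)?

Net change in total surplus = -£546

Pre-subsidy: 770.6 - 0.8P = -64 + 7P gives P* = 107, x* = 685.
With the rebate, buyers effectively pay Pb = Ps − 39, where Ps is the price sellers receive.
Demand in terms of Ps becomes xd = 770.6 − 0.8(Ps − 39) = 801.8 - 0.8Ps. Setting this equal to supply: 801.8 - 0.8Ps = -64 + 7Ps, so Ps = 111.
Buyers pay Pb = 111 − 39 = 72; x' = -64 + 7·111 = 713.
ΔCS = ½(685 + 713)(107 − 72) = 24465; ΔPS = ½(685 + 713)(111 − 107) = 2796.
Government spending = 39 × 713 = 27807.
Net change = 24465 + 2796 − 27807 = -546. The loss equals the DWL triangle ½·39·28.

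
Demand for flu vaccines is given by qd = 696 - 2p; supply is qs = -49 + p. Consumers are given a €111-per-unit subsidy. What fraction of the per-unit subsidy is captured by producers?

Producer share = 2/3

Pre-subsidy: 696 - 2p = -49 + p gives p* = 745/3, q* = 598/3.
With the rebate, buyers effectively pay pb = ps − 111, where ps is the price sellers receive.
Demand in terms of ps becomes qd = 696 − 2(ps − 111) = 918 - 2ps. Setting this equal to supply: 918 - 2ps = -49 + ps, so ps = 967/3.
Buyers pay pb = 967/3 − 111 = 634/3; q' = -49 + 1·(967/3) = 820/3.
Buyers' price falls by p* − pb = 745/3 − 634/3 = 37; sellers' price rises by ps − p* = 967/3 − 745/3 = 74.
So producers capture 74/111 = 2/3 of each unit of subsidy.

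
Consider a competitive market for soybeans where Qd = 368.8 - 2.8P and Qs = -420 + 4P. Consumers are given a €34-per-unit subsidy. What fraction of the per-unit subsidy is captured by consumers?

Pre-subsidy: 368.8 - 2.8P = -420 + 4P gives P* = 116, Q* = 44.
With the rebate, buyers effectively pay Pb = Ps − 34, where Ps is the price sellers receive.
Demand in terms of Ps becomes Qd = 368.8 − 2.8(Ps − 34) = 464 - 2.8Ps. Setting this equal to supply: 464 - 2.8Ps = -420 + 4Ps, so Ps = 130.
Buyers pay Pb = 130 − 34 = 96; Q' = -420 + 4·130 = 100.
Buyers' price falls by P* − Pb = 116 − 96 = 20; sellers' price rises by Ps − P* = 130 − 116 = 14.
So consumers capture 20/34 = 10/17 of each unit of subsidy.

Consumer share = 10/17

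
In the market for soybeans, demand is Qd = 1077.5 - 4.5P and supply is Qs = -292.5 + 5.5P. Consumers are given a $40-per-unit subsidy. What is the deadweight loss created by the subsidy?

Deadweight loss = $1980

Pre-subsidy: 1077.5 - 4.5P = -292.5 + 5.5P gives P* = 137, Q* = 461.
With the rebate, buyers effectively pay Pb = Ps − 40, where Ps is the price sellers receive.
Demand in terms of Ps becomes Qd = 1077.5 − 4.5(Ps − 40) = 1257.5 - 4.5Ps. Setting this equal to supply: 1257.5 - 4.5Ps = -292.5 + 5.5Ps, so Ps = 155.
Buyers pay Pb = 155 − 40 = 115; Q' = -292.5 + 5.5·155 = 560.
The subsidy expands output by 560 − 461 = 99 past the efficient level; on those units the gap between marginal cost and willingness to pay runs from 0 up to 40.
DWL = ½ × 40 × 99 = 1980.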